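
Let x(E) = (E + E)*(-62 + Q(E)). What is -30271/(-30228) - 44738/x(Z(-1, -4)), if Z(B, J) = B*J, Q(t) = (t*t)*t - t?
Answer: 169103075/60456 ≈ 2797.1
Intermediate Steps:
Q(t) = t**3 - t (Q(t) = t**2*t - t = t**3 - t)
x(E) = 2*E*(-62 + E**3 - E) (x(E) = (E + E)*(-62 + (E**3 - E)) = (2*E)*(-62 + E**3 - E) = 2*E*(-62 + E**3 - E))
-30271/(-30228) - 44738/x(Z(-1, -4)) = -30271/(-30228) - 44738*1/(8*(-62 + (-1*(-4))**3 - (-1)*(-4))) = -30271*(-1/30228) - 44738*1/(8*(-62 + 4**3 - 1*4)) = 30271/30228 - 44738*1/(8*(-62 + 64 - 4)) = 30271/30228 - 44738/(2*4*(-2)) = 30271/30228 - 44738/(-16) = 30271/30228 - 44738*(-1/16) = 30271/30228 + 22369/8 = 169103075/60456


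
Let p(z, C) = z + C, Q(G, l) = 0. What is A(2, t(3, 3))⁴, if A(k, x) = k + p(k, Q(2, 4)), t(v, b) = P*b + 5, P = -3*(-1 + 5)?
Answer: 256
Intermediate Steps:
P = -12 (P = -3*4 = -12)
p(z, C) = C + z
t(v, b) = 5 - 12*b (t(v, b) = -12*b + 5 = 5 - 12*b)
A(k, x) = 2*k (A(k, x) = k + (0 + k) = k + k = 2*k)
A(2, t(3, 3))⁴ = (2*2)⁴ = 4⁴ = 256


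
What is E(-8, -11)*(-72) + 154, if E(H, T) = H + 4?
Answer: 442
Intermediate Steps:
E(H, T) = 4 + H
E(-8, -11)*(-72) + 154 = (4 - 8)*(-72) + 154 = -4*(-72) + 154 = 288 + 154 = 442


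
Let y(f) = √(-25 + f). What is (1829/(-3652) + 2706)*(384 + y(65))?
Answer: 948526368/913 + 9880483*√10/1826 ≈ 1.0560e+6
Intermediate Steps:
(1829/(-3652) + 2706)*(384 + y(65)) = (1829/(-3652) + 2706)*(384 + √(-25 + 65)) = (1829*(-1/3652) + 2706)*(384 + √40) = (-1829/3652 + 2706)*(384 + 2*√10) = 9880483*(384 + 2*√10)/3652 = 948526368/913 + 9880483*√10/1826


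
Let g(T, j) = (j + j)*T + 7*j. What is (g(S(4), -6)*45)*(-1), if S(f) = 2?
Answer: 2970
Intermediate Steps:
g(T, j) = 7*j + 2*T*j (g(T, j) = (2*j)*T + 7*j = 2*T*j + 7*j = 7*j + 2*T*j)
(g(S(4), -6)*45)*(-1) = (-6*(7 + 2*2)*45)*(-1) = (-6*(7 + 4)*45)*(-1) = (-6*11*45)*(-1) = -66*45*(-1) = -2970*(-1) = 2970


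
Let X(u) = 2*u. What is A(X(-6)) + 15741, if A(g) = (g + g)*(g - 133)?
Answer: 19221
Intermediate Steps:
A(g) = 2*g*(-133 + g) (A(g) = (2*g)*(-133 + g) = 2*g*(-133 + g))
A(X(-6)) + 15741 = 2*(2*(-6))*(-133 + 2*(-6)) + 15741 = 2*(-12)*(-133 - 12) + 15741 = 2*(-12)*(-145) + 15741 = 3480 + 15741 = 19221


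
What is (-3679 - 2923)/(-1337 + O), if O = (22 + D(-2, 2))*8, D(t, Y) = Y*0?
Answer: 6602/1161 ≈ 5.6865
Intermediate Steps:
D(t, Y) = 0
O = 176 (O = (22 + 0)*8 = 22*8 = 176)
(-3679 - 2923)/(-1337 + O) = (-3679 - 2923)/(-1337 + 176) = -6602/(-1161) = -6602*(-1/1161) = 6602/1161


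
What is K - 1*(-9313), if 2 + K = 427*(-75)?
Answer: -22714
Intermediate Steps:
K = -32027 (K = -2 + 427*(-75) = -2 - 32025 = -32027)
K - 1*(-9313) = -32027 - 1*(-9313) = -32027 + 9313 = -22714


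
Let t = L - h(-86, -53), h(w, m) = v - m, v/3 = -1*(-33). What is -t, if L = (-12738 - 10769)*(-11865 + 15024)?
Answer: 74258765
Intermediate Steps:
v = 99 (v = 3*(-1*(-33)) = 3*33 = 99)
L = -74258613 (L = -23507*3159 = -74258613)
h(w, m) = 99 - m
t = -74258765 (t = -74258613 - (99 - 1*(-53)) = -74258613 - (99 + 53) = -74258613 - 1*152 = -74258613 - 152 = -74258765)
-t = -1*(-74258765) = 74258765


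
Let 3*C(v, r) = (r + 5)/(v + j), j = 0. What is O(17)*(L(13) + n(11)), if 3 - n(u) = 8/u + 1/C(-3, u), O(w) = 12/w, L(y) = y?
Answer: 8361/748 ≈ 11.178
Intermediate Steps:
C(v, r) = (5 + r)/(3*v) (C(v, r) = ((r + 5)/(v + 0))/3 = ((5 + r)/v)/3 = (5 + r)/(3*v))
n(u) = 3 - 1/(-5/9 - u/9) - 8/u (n(u) = 3 - (8/u + 1/((⅓)*(5 + u)/(-3))) = 3 - (8/u + 1/((⅓)*(-⅓)*(5 + u))) = 3 - (8/u + 1/(-5/9 - u/9)) = 3 - (1/(-5/9 - u/9) + 8/u) = 3 + (-1/(-5/9 - u/9) - 8/u) = 3 - 1/(-5/9 - u/9) - 8/u)
O(17)*(L(13) + n(11)) = (12/17)*(13 + (-40 + 11 + 3*11*(5 + 11))/(11*(5 + 11))) = (12*(1/17))*(13 + (1/11)*(-40 + 11 + 3*11*16)/16) = 12*(13 + (1/11)*(1/16)*(-40 + 11 + 528))/17 = 12*(13 + (1/11)*(1/16)*499)/17 = 12*(13 + 499/176)/17 = (12/17)*(2787/176) = 8361/748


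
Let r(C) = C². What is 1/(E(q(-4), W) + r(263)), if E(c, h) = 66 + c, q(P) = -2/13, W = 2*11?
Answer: 13/900053 ≈ 1.4444e-5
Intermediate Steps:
W = 22
q(P) = -2/13 (q(P) = -2*1/13 = -2/13)
1/(E(q(-4), W) + r(263)) = 1/((66 - 2/13) + 263²) = 1/(856/13 + 69169) = 1/(900053/13) = 13/900053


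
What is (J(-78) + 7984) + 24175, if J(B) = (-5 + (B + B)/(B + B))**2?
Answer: 32175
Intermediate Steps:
J(B) = 16 (J(B) = (-5 + (2*B)/((2*B)))**2 = (-5 + (2*B)*(1/(2*B)))**2 = (-5 + 1)**2 = (-4)**2 = 16)
(J(-78) + 7984) + 24175 = (16 + 7984) + 24175 = 8000 + 24175 = 32175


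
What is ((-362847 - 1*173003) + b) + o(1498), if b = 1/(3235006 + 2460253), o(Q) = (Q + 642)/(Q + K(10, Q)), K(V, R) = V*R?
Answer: -234988892253883/438534943 ≈ -5.3585e+5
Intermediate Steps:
K(V, R) = R*V
o(Q) = (642 + Q)/(11*Q) (o(Q) = (Q + 642)/(Q + Q*10) = (642 + Q)/(Q + 10*Q) = (642 + Q)/((11*Q)) = (642 + Q)*(1/(11*Q)) = (642 + Q)/(11*Q))
b = 1/5695259 ≈ 1.7558e-7
((-362847 - 1*173003) + b) + o(1498) = ((-362847 - 1*173003) + 1/5695259) + (1/11)*(642 + 1498)/1498 = ((-362847 - 173003) + 1/5695259) + (1/11)*(1/1498)*2140 = (-535850 + 1/5695259) + 10/77 = -3051804535149/5695259 + 10/77 = -234988892253883/438534943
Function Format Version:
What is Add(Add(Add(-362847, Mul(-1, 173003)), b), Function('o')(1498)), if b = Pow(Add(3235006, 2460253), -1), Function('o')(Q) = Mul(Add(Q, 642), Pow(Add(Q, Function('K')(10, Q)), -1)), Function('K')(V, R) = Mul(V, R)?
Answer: Rational(-234988892253883, 438534943) ≈ -5.3585e+5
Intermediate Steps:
Function('K')(V, R) = Mul(R, V)
Function('o')(Q) = Mul(Rational(1, 11), Pow(Q, -1), Add(642, Q)) (Function('o')(Q) = Mul(Add(Q, 642), Pow(Add(Q, Mul(Q, 10)), -1)) = Mul(Add(642, Q), Pow(Add(Q, Mul(10, Q)), -1)) = Mul(Add(642, Q), Pow(Mul(11, Q), -1)) = Mul(Add(642, Q), Mul(Rational(1, 11), Pow(Q, -1))) = Mul(Rational(1, 11), Pow(Q, -1), Add(642, Q)))
b = Rational(1, 5695259) (b = Pow(5695259, -1) = Rational(1, 5695259) ≈ 1.7558e-7)
Add(Add(Add(-362847, Mul(-1, 173003)), b), Function('o')(1498)) = Add(Add(Add(-362847, Mul(-1, 173003)), Rational(1, 5695259)), Mul(Rational(1, 11), Pow(1498, -1), Add(642, 1498))) = Add(Add(Add(-362847, -173003), Rational(1, 5695259)), Mul(Rational(1, 11), Rational(1, 1498), 2140)) = Add(Add(-535850, Rational(1, 5695259)), Rational(10, 77)) = Add(Rational(-3051804535149, 5695259), Rational(10, 77)) = Rational(-234988892253883, 438534943)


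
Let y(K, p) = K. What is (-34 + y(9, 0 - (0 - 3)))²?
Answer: 625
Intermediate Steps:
(-34 + y(9, 0 - (0 - 3)))² = (-34 + 9)² = (-25)² = 625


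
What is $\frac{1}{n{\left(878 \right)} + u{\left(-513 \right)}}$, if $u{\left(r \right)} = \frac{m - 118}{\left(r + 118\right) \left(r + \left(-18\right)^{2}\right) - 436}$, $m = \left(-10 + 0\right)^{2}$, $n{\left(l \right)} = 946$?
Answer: $\frac{74219}{70211156} \approx 0.0010571$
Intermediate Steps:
$m = 100$ ($m = \left(-10\right)^{2} = 100$)
$u{\left(r \right)} = - \frac{18}{-436 + \left(118 + r\right) \left(324 + r\right)}$ ($u{\left(r \right)} = \frac{100 - 118}{\left(r + 118\right) \left(r + \left(-18\right)^{2}\right) - 436} = - \frac{18}{\left(118 + r\right) \left(r + 324\right) - 436} = - \frac{18}{\left(118 + r\right) \left(324 + r\right) - 436} = - \frac{18}{-436 + \left(118 + r\right) \left(324 + r\right)}$)
$\frac{1}{n{\left(878 \right)} + u{\left(-513 \right)}} = \frac{1}{946 - \frac{18}{37796 + \left(-513\right)^{2} + 442 \left(-513\right)}} = \frac{1}{946 - \frac{18}{37796 + 263169 - 226746}} = \frac{1}{946 - \frac{18}{74219}} = \frac{1}{\frac{70211156}{74219}} = \frac{74219}{70211156}$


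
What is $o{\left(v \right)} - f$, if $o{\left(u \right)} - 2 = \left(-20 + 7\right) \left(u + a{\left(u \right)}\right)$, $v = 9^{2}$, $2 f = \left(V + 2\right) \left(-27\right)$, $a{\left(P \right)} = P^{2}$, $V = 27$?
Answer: $- \frac{171905}{2} \approx -85953.0$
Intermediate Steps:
$f = - \frac{783}{2}$ ($f = \frac{\left(27 + 2\right) \left(-27\right)}{2} = \frac{29 \left(-27\right)}{2} = \frac{1}{2} \left(-783\right) = - \frac{783}{2} \approx -391.5$)
$v = 81$
$o{\left(u \right)} = 2 - 13 u - 13 u^{2}$ ($o{\left(u \right)} = 2 + \left(-20 + 7\right) \left(u + u^{2}\right) = 2 - 13 \left(u + u^{2}\right) = 2 - \left(13 u + 13 u^{2}\right) = 2 - 13 u - 13 u^{2}$)
$o{\left(v \right)} - f = \left(2 - 1053 - 13 \cdot 81^{2}\right) - - \frac{783}{2} = \left(2 - 1053 - 85293\right) + \frac{783}{2} = -86344 + \frac{783}{2} = - \frac{171905}{2}$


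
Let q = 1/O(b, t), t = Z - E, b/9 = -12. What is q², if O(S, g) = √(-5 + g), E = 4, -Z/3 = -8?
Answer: 1/15 ≈ 0.066667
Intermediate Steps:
Z = 24 (Z = -3*(-8) = 24)
b = -108 (b = 9*(-12) = -108)
t = 20 (t = 24 - 1*4 = 24 - 4 = 20)
q = √15/15 (q = 1/(√(-5 + 20)) = 1/(√15) = √15/15 ≈ 0.25820)
q² = (√15/15)² = 1/15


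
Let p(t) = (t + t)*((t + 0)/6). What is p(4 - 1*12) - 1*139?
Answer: -353/3 ≈ -117.67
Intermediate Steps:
p(t) = t²/3 (p(t) = (2*t)*(t*(⅙)) = (2*t)*(t/6) = t²/3)
p(4 - 1*12) - 1*139 = (4 - 1*12)²/3 - 1*139 = (4 - 12)²/3 - 139 = (⅓)*(-8)² - 139 = (⅓)*64 - 139 = 64/3 - 139 = -353/3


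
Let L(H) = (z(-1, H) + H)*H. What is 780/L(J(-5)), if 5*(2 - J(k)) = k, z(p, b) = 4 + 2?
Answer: 260/9 ≈ 28.889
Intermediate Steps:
z(p, b) = 6
J(k) = 2 - k/5
L(H) = H*(6 + H) (L(H) = (6 + H)*H = H*(6 + H))
780/L(J(-5)) = 780/(((2 - 1/5*(-5))*(6 + (2 - 1/5*(-5))))) = 780/(((2 + 1)*(6 + (2 + 1)))) = 780/((3*(6 + 3))) = 780/((3*9)) = 780/27 = 780*(1/27) = 260/9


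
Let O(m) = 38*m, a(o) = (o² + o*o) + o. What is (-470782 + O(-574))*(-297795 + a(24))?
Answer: 146112739686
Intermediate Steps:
a(o) = o + 2*o² (a(o) = (o² + o²) + o = 2*o² + o = o + 2*o²)
(-470782 + O(-574))*(-297795 + a(24)) = (-470782 + 38*(-574))*(-297795 + 24*(1 + 2*24)) = (-470782 - 21812)*(-297795 + 24*(1 + 48)) = -492594*(-297795 + 24*49) = -492594*(-297795 + 1176) = -492594*(-296619) = 146112739686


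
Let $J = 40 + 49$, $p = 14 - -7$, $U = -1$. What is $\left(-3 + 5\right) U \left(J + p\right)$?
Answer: $-220$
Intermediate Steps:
$p = 21$ ($p = 14 + 7 = 21$)
$J = 89$
$\left(-3 + 5\right) U \left(J + p\right) = \left(-3 + 5\right) \left(-1\right) \left(89 + 21\right) = 2 \left(-1\right) 110 = \left(-2\right) 110 = -220$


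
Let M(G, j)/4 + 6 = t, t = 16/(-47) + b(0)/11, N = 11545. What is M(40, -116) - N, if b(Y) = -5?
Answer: -5982817/517 ≈ -11572.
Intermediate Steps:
t = -411/517 (t = 16/(-47) - 5/11 = 16*(-1/47) - 5*1/11 = -16/47 - 5/11 = -411/517 ≈ -0.79497)
M(G, j) = -14052/517 (M(G, j) = -24 + 4*(-411/517) = -24 - 1644/517 = -14052/517)
M(40, -116) - N = -14052/517 - 1*11545 = -14052/517 - 11545 = -5982817/517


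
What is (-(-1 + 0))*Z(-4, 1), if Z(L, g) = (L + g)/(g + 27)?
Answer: -3/28 ≈ -0.10714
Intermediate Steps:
Z(L, g) = (L + g)/(27 + g)
(-(-1 + 0))*Z(-4, 1) = (-(-1 + 0))*((-4 + 1)/(27 + 1)) = (-1*(-1))*(-3/28) = 1*((1/28)*(-3)) = 1*(-3/28) = -3/28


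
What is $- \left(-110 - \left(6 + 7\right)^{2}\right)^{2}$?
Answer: $-77841$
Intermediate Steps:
$- \left(-110 - \left(6 + 7\right)^{2}\right)^{2} = - \left(-110 - 13^{2}\right)^{2} = - \left(-110 - 169\right)^{2} = - \left(-279\right)^{2} = \left(-1\right) 77841 = -77841$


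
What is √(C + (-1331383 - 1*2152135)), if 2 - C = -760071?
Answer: 3*I*√302605 ≈ 1650.3*I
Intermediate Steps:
C = 760073 (C = 2 - 1*(-760071) = 2 + 760071 = 760073)
√(C + (-1331383 - 1*2152135)) = √(760073 + (-1331383 - 1*2152135)) = √(760073 + (-1331383 - 2152135)) = √(760073 - 3483518) = √(-2723445) = 3*I*√302605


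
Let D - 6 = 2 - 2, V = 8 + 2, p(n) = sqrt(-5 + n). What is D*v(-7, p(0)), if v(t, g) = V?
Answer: 60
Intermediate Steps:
V = 10
v(t, g) = 10
D = 6 (D = 6 + (2 - 2) = 6 + 0 = 6)
D*v(-7, p(0)) = 6*10 = 60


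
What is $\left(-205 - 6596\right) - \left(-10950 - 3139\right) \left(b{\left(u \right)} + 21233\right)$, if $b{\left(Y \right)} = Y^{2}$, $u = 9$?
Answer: $300286145$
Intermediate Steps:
$\left(-205 - 6596\right) - \left(-10950 - 3139\right) \left(b{\left(u \right)} + 21233\right) = \left(-205 - 6596\right) - \left(-10950 - 3139\right) \left(9^{2} + 21233\right) = -6801 - - 14089 \left(81 + 21233\right) = -6801 - \left(-14089\right) 21314 = -6801 - -300292946 = -6801 + 300292946 = 300286145$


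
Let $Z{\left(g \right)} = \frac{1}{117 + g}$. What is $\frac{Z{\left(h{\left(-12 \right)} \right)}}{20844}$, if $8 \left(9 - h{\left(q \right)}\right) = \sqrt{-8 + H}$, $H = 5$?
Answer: $\frac{224}{588302793} + \frac{2 i \sqrt{3}}{5294725137} \approx 3.8076 \cdot 10^{-7} + 6.5426 \cdot 10^{-10} i$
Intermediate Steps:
$h{\left(q \right)} = 9 - \frac{i \sqrt{3}}{8}$ ($h{\left(q \right)} = 9 - \frac{\sqrt{-8 + 5}}{8} = 9 - \frac{\sqrt{-3}}{8} = 9 - \frac{i \sqrt{3}}{8}$)
$\frac{Z{\left(h{\left(-12 \right)} \right)}}{20844} = \frac{1}{\left(117 + \left(9 - \frac{i \sqrt{3}}{8}\right)\right) 20844} = \frac{1}{126 - \frac{i \sqrt{3}}{8}} \cdot \frac{1}{20844} = \frac{1}{20844 \left(126 - \frac{i \sqrt{3}}{8}\right)}$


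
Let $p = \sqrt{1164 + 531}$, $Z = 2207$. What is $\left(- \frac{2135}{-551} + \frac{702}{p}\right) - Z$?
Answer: $- \frac{1213922}{551} + \frac{234 \sqrt{1695}}{565} \approx -2186.1$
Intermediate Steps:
$p = \sqrt{1695} \approx 41.17$
$\left(- \frac{2135}{-551} + \frac{702}{p}\right) - Z = \left(- \frac{2135}{-551} + \frac{702}{\sqrt{1695}}\right) - 2207 = \left(\left(-2135\right) \left(- \frac{1}{551}\right) + 702 \frac{\sqrt{1695}}{1695}\right) - 2207 = \left(\frac{2135}{551} + \frac{234 \sqrt{1695}}{565}\right) - 2207 = - \frac{1213922}{551} + \frac{234 \sqrt{1695}}{565}$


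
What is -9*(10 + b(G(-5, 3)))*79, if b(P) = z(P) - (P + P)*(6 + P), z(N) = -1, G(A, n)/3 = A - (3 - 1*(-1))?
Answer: 799875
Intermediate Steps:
G(A, n) = -12 + 3*A (G(A, n) = 3*(A - (3 - 1*(-1))) = 3*(A - (3 + 1)) = 3*(A - 1*4) = 3*(A - 4) = 3*(-4 + A) = -12 + 3*A)
b(P) = -1 - 2*P*(6 + P) (b(P) = -1 - (P + P)*(6 + P) = -1 - 2*P*(6 + P))
-9*(10 + b(G(-5, 3)))*79 = -9*(10 + (-1 - 12*(-12 + 3*(-5)) - 2*(-12 + 3*(-5))²))*79 = -9*(10 + (-1 - 12*(-12 - 15) - 2*(-12 - 15)²))*79 = -9*(10 + (-1 - 12*(-27) - 2*(-27)²))*79 = -9*(10 + (-1 + 324 - 2*729))*79 = -9*(10 + (-1 + 324 - 1458))*79 = -9*(10 - 1135)*79 = -9*(-1125)*79 = 10125*79 = 799875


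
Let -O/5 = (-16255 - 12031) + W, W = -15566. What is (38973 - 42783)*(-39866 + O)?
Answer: -683491140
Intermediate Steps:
O = 219260 (O = -5*((-16255 - 12031) - 15566) = -5*(-28286 - 15566) = -5*(-43852) = 219260)
(38973 - 42783)*(-39866 + O) = (38973 - 42783)*(-39866 + 219260) = -3810*179394 = -683491140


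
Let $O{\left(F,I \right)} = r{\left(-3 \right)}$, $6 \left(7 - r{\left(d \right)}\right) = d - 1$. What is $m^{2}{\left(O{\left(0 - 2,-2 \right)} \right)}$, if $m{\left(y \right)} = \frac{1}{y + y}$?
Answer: $\frac{9}{2116} \approx 0.0042533$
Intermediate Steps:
$r{\left(d \right)} = \frac{43}{6} - \frac{d}{6}$ ($r{\left(d \right)} = 7 - \frac{d - 1}{6} = 7 - \frac{-1 + d}{6} = 7 - \left(- \frac{1}{6} + \frac{d}{6}\right) = \frac{43}{6} - \frac{d}{6}$)
$O{\left(F,I \right)} = \frac{23}{3}$ ($O{\left(F,I \right)} = \frac{43}{6} - - \frac{1}{2} = \frac{43}{6} + \frac{1}{2} = \frac{23}{3}$)
$m{\left(y \right)} = \frac{1}{2 y}$
$m^{2}{\left(O{\left(0 - 2,-2 \right)} \right)} = \left(\frac{1}{2 \cdot \frac{23}{3}}\right)^{2} = \left(\frac{1}{2} \cdot \frac{3}{23}\right)^{2} = \left(\frac{3}{46}\right)^{2} = \frac{9}{2116}$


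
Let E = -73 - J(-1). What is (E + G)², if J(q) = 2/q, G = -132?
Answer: 41209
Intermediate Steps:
E = -71 (E = -73 - 2/(-1) = -73 - 2*(-1) = -73 - 1*(-2) = -73 + 2 = -71)
(E + G)² = (-71 - 132)² = (-203)² = 41209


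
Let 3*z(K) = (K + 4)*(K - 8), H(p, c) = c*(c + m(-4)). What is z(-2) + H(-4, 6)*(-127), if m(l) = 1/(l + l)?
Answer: -53801/12 ≈ -4483.4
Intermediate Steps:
m(l) = 1/(2*l)
H(p, c) = c*(-⅛ + c) (H(p, c) = c*(c + (½)/(-4)) = c*(c + (½)*(-¼)) = c*(c - ⅛) = c*(-⅛ + c))
z(K) = (-8 + K)*(4 + K)/3 (z(K) = ((K + 4)*(K - 8))/3 = ((4 + K)*(-8 + K))/3 = ((-8 + K)*(4 + K))/3 = (-8 + K)*(4 + K)/3)
z(-2) + H(-4, 6)*(-127) = (-32/3 - 4/3*(-2) + (⅓)*(-2)²) + (6*(-⅛ + 6))*(-127) = (-32/3 + 8/3 + (⅓)*4) + (6*(47/8))*(-127) = (-32/3 + 8/3 + 4/3) + (141/4)*(-127) = -20/3 - 17907/4 = -53801/12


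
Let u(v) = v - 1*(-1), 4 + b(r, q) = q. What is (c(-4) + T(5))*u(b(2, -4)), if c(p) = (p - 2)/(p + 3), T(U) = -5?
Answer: -7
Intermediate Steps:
b(r, q) = -4 + q
c(p) = (-2 + p)/(3 + p)
u(v) = 1 + v (u(v) = v + 1 = 1 + v)
(c(-4) + T(5))*u(b(2, -4)) = ((-2 - 4)/(3 - 4) - 5)*(1 + (-4 - 4)) = (-6/(-1) - 5)*(1 - 8) = (-1*(-6) - 5)*(-7) = (6 - 5)*(-7) = 1*(-7) = -7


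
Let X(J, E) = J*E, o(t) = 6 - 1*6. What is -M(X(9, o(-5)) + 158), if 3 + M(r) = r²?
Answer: -24961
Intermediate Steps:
o(t) = 0 (o(t) = 6 - 6 = 0)
X(J, E) = E*J
M(r) = -3 + r²
-M(X(9, o(-5)) + 158) = -(-3 + (0*9 + 158)²) = -(-3 + (0 + 158)²) = -(-3 + 158²) = -(-3 + 24964) = -1*24961 = -24961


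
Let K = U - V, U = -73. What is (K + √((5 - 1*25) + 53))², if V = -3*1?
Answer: (70 - √33)² ≈ 4128.8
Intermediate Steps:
V = -3
K = -70 (K = -73 - 1*(-3) = -73 + 3 = -70)
(K + √((5 - 1*25) + 53))² = (-70 + √((5 - 1*25) + 53))² = (-70 + √((5 - 25) + 53))² = (-70 + √(-20 + 53))² = (-70 + √33)²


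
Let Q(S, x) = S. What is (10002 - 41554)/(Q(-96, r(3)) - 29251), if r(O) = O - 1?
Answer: 31552/29347 ≈ 1.0751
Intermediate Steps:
r(O) = -1 + O
(10002 - 41554)/(Q(-96, r(3)) - 29251) = (10002 - 41554)/(-96 - 29251) = -31552/(-29347) = -31552*(-1/29347) = 31552/29347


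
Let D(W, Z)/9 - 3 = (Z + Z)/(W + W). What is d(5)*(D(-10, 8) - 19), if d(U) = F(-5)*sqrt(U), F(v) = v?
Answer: -4*sqrt(5) ≈ -8.9443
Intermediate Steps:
D(W, Z) = 27 + 9*Z/W (D(W, Z) = 27 + 9*((Z + Z)/(W + W)) = 27 + 9*((2*Z)/((2*W))) = 27 + 9*((2*Z)*(1/(2*W))) = 27 + 9*(Z/W) = 27 + 9*Z/W)
d(U) = -5*sqrt(U)
d(5)*(D(-10, 8) - 19) = (-5*sqrt(5))*((27 + 9*8/(-10)) - 19) = (-5*sqrt(5))*((27 + 9*8*(-1/10)) - 19) = (-5*sqrt(5))*((27 - 36/5) - 19) = (-5*sqrt(5))*(99/5 - 19) = -5*sqrt(5)*(4/5) = -4*sqrt(5)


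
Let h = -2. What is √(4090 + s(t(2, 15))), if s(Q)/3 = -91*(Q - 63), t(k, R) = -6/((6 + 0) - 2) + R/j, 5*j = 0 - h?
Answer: √11461 ≈ 107.06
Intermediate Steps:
j = ⅖ (j = (0 - 1*(-2))/5 = (0 + 2)/5 = (⅕)*2 = ⅖ ≈ 0.40000)
t(k, R) = -3/2 + 5*R/2 (t(k, R) = -6/((6 + 0) - 2) + R/(⅖) = -6/(6 - 2) + R*(5/2) = -6/4 + 5*R/2 = -6*¼ + 5*R/2 = -3/2 + 5*R/2)
s(Q) = 17199 - 273*Q (s(Q) = 3*(-91*(Q - 63)) = 3*(-91*(-63 + Q)) = 3*(5733 - 91*Q) = 17199 - 273*Q)
√(4090 + s(t(2, 15))) = √(4090 + (17199 - 273*(-3/2 + (5/2)*15))) = √(4090 + (17199 - 273*(-3/2 + 75/2))) = √(4090 + (17199 - 273*36)) = √(4090 + (17199 - 9828)) = √(4090 + 7371) = √11461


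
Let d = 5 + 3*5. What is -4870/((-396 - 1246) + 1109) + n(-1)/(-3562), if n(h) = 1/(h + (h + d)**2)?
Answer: 480376759/52575120 ≈ 9.1370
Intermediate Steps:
d = 20 (d = 5 + 15 = 20)
n(h) = 1/(h + (20 + h)**2) (n(h) = 1/(h + (h + 20)**2) = 1/(h + (20 + h)**2))
-4870/((-396 - 1246) + 1109) + n(-1)/(-3562) = -4870/((-396 - 1246) + 1109) + 1/(-1 + (20 - 1)**2*(-3562)) = -4870/(-1642 + 1109) - 1/3562/(-1 + 19**2) = -4870/(-533) - 1/3562/(-1 + 361) = -4870*(-1/533) - 1/3562/360 = 4870/533 + (1/360)*(-1/3562) = 4870/533 - 1/1282320 = 480376759/52575120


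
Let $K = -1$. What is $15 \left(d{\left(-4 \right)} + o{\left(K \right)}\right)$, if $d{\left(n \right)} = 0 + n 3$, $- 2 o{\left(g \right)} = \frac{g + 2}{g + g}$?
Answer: $- \frac{705}{4} \approx -176.25$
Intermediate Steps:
$o{\left(g \right)} = - \frac{2 + g}{4 g}$ ($o{\left(g \right)} = - \frac{\left(g + 2\right) \frac{1}{g + g}}{2} = - \frac{\left(2 + g\right) \frac{1}{2 g}}{2} = - \frac{\frac{1}{2} \frac{1}{g} \left(2 + g\right)}{2} = - \frac{2 + g}{4 g}$)
$d{\left(n \right)} = 3 n$ ($d{\left(n \right)} = 0 + 3 n = 3 n$)
$15 \left(d{\left(-4 \right)} + o{\left(K \right)}\right) = 15 \left(3 \left(-4\right) + \frac{-2 - -1}{4 \left(-1\right)}\right) = 15 \left(-12 + \frac{1}{4} \left(-1\right) \left(-2 + 1\right)\right) = 15 \left(-12 + \frac{1}{4} \left(-1\right) \left(-1\right)\right) = 15 \left(-12 + \frac{1}{4}\right) = 15 \left(- \frac{47}{4}\right) = - \frac{705}{4}$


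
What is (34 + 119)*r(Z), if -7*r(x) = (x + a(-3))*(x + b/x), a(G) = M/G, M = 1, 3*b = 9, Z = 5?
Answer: -2856/5 ≈ -571.20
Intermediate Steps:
b = 3 (b = (⅓)*9 = 3)
a(G) = 1/G
r(x) = -(-⅓ + x)*(x + 3/x)/7 (r(x) = -(x + 1/(-3))*(x + 3/x)/7 = -(x - ⅓)*(x + 3/x)/7 = -(-⅓ + x)*(x + 3/x)/7)
(34 + 119)*r(Z) = (34 + 119)*((1/21)*(3 - 1*5*(9 - 1*5 + 3*5²))/5) = 153*((1/21)*(⅕)*(3 - 1*5*(9 - 5 + 3*25))) = 153*((1/21)*(⅕)*(3 - 1*5*(9 - 5 + 75))) = 153*((1/21)*(⅕)*(3 - 1*5*79)) = 153*((1/21)*(⅕)*(3 - 395)) = 153*((1/21)*(⅕)*(-392)) = 153*(-56/15) = -2856/5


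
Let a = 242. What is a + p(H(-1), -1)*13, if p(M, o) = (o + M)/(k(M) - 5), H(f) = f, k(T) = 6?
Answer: 216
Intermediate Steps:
p(M, o) = M + o (p(M, o) = (o + M)/(6 - 5) = (M + o)/1 = (M + o)*1 = M + o)
a + p(H(-1), -1)*13 = 242 + (-1 - 1)*13 = 242 - 2*13 = 242 - 26 = 216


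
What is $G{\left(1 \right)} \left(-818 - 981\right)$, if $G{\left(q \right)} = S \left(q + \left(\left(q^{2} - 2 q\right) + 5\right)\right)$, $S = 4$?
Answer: $-35980$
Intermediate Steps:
$G{\left(q \right)} = 20 - 4 q + 4 q^{2}$ ($G{\left(q \right)} = 4 \left(q + \left(\left(q^{2} - 2 q\right) + 5\right)\right) = 4 \left(q + \left(5 + q^{2} - 2 q\right)\right) = 4 \left(5 + q^{2} - q\right) = 20 - 4 q + 4 q^{2}$)
$G{\left(1 \right)} \left(-818 - 981\right) = \left(20 - 4 + 4 \cdot 1^{2}\right) \left(-818 - 981\right) = \left(20 - 4 + 4 \cdot 1\right) \left(-1799\right) = \left(20 - 4 + 4\right) \left(-1799\right) = 20 \left(-1799\right) = -35980$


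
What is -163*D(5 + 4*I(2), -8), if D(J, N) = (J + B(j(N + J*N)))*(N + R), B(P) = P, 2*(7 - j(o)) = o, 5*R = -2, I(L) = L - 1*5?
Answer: -164304/5 ≈ -32861.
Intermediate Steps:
I(L) = -5 + L (I(L) = L - 5 = -5 + L)
R = -⅖ (R = (⅕)*(-2) = -⅖ ≈ -0.40000)
j(o) = 7 - o/2
D(J, N) = (-⅖ + N)*(7 + J - N/2 - J*N/2) (D(J, N) = (J + (7 - (N + J*N)/2))*(N - ⅖) = (J + (7 + (-N/2 - J*N/2)))*(-⅖ + N) = (J + (7 - N/2 - J*N/2))*(-⅖ + N) = (7 + J - N/2 - J*N/2)*(-⅖ + N) = (-⅖ + N)*(7 + J - N/2 - J*N/2))
-163*D(5 + 4*I(2), -8) = -163*(-14/5 - 2*(5 + 4*(-5 + 2))/5 - ½*(-8)² + (36/5)*(-8) - ½*(5 + 4*(-5 + 2))*(-8)² + (6/5)*(5 + 4*(-5 + 2))*(-8)) = -163*(-14/5 - 2*(5 + 4*(-3))/5 - ½*64 - 288/5 - ½*(5 + 4*(-3))*64 + (6/5)*(5 + 4*(-3))*(-8)) = -163*(-14/5 - 2*(5 - 12)/5 - 32 - 288/5 - ½*(5 - 12)*64 + (6/5)*(5 - 12)*(-8)) = -163*(-14/5 - ⅖*(-7) - 32 - 288/5 - ½*(-7)*64 + (6/5)*(-7)*(-8)) = -163*(-14/5 + 14/5 - 32 - 288/5 + 224 + 336/5) = -163*1008/5 = -164304/5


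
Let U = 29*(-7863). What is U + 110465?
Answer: -117562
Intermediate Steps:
U = -228027
U + 110465 = -228027 + 110465 = -117562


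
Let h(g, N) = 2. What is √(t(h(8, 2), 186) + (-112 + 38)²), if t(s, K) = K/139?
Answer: 5*√4233106/139 ≈ 74.009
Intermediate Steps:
t(s, K) = K/139 (t(s, K) = K*(1/139) = K/139)
√(t(h(8, 2), 186) + (-112 + 38)²) = √((1/139)*186 + (-112 + 38)²) = √(186/139 + (-74)²) = √(186/139 + 5476) = √(761350/139) = 5*√4233106/139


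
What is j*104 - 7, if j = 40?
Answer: 4153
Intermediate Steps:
j*104 - 7 = 40*104 - 7 = 4160 - 7 = 4153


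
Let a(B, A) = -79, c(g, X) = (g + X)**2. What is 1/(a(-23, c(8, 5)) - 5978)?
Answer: -1/6057 ≈ -0.00016510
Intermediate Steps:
c(g, X) = (X + g)**2
1/(a(-23, c(8, 5)) - 5978) = 1/(-79 - 5978) = 1/(-6057) = -1/6057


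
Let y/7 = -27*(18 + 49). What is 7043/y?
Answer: -7043/12663 ≈ -0.55619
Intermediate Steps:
y = -12663 (y = 7*(-27*(18 + 49)) = 7*(-27*67) = 7*(-1809) = -12663)
7043/y = 7043/(-12663) = 7043*(-1/12663) = -7043/12663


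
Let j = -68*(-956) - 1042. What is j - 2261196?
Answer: -2197230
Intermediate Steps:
j = 63966 (j = 65008 - 1042 = 63966)
j - 2261196 = 63966 - 2261196 = -2197230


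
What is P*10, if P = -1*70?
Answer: -700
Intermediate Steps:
P = -70
P*10 = -70*10 = -700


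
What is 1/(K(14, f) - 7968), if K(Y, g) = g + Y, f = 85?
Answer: -1/7869 ≈ -0.00012708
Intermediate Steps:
K(Y, g) = Y + g
1/(K(14, f) - 7968) = 1/((14 + 85) - 7968) = 1/(99 - 7968) = 1/(-7869) = -1/7869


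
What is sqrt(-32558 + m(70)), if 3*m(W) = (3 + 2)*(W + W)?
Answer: I*sqrt(290922)/3 ≈ 179.79*I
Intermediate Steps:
m(W) = 10*W/3 (m(W) = ((3 + 2)*(W + W))/3 = (5*(2*W))/3 = (10*W)/3 = 10*W/3)
sqrt(-32558 + m(70)) = sqrt(-32558 + (10/3)*70) = sqrt(-32558 + 700/3) = sqrt(-96974/3) = I*sqrt(290922)/3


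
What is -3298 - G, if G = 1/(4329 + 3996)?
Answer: -27455851/8325 ≈ -3298.0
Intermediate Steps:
G = 1/8325 ≈ 0.00012012
-3298 - G = -3298 - 1*1/8325 = -3298 - 1/8325 = -27455851/8325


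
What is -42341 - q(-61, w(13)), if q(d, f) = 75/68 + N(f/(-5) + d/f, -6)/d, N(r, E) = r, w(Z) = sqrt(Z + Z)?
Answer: -2879263/68 - 331*sqrt(26)/7930 ≈ -42342.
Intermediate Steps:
w(Z) = sqrt(2)*sqrt(Z) (w(Z) = sqrt(2*Z) = sqrt(2)*sqrt(Z))
q(d, f) = 75/68 + (-f/5 + d/f)/d (q(d, f) = 75/68 + (f/(-5) + d/f)/d = 75*(1/68) + (f*(-1/5) + d/f)/d = 75/68 + (-f/5 + d/f)/d)
-42341 - q(-61, w(13)) = -42341 - (75/68 + 1/(sqrt(2)*sqrt(13)) - 1/5*sqrt(2)*sqrt(13)/(-61)) = -42341 - (75/68 + 1/(sqrt(26)) - 1/5*sqrt(26)*(-1/61)) = -42341 - (75/68 + sqrt(26)/26 + sqrt(26)/305) = -42341 - (75/68 + 331*sqrt(26)/7930) = -42341 + (-75/68 - 331*sqrt(26)/7930) = -2879263/68 - 331*sqrt(26)/7930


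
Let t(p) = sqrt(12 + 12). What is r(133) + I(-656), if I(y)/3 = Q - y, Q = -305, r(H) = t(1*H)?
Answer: 1053 + 2*sqrt(6) ≈ 1057.9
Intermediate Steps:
t(p) = 2*sqrt(6) (t(p) = sqrt(24) = 2*sqrt(6))
r(H) = 2*sqrt(6)
I(y) = -915 - 3*y (I(y) = 3*(-305 - y) = -915 - 3*y)
r(133) + I(-656) = 2*sqrt(6) + (-915 - 3*(-656)) = 2*sqrt(6) + (-915 + 1968) = 2*sqrt(6) + 1053 = 1053 + 2*sqrt(6)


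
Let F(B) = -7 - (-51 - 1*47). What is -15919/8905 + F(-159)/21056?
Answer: -47768587/26786240 ≈ -1.7833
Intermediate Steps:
F(B) = 91 (F(B) = -7 - (-51 - 47) = -7 - 1*(-98) = -7 + 98 = 91)
-15919/8905 + F(-159)/21056 = -15919/8905 + 91/21056 = -15919*1/8905 + 91*(1/21056) = -15919/8905 + 13/3008 = -47768587/26786240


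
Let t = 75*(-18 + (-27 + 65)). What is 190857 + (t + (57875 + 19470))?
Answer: 269702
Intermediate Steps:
t = 1500 (t = 75*(-18 + 38) = 75*20 = 1500)
190857 + (t + (57875 + 19470)) = 190857 + (1500 + (57875 + 19470)) = 190857 + (1500 + 77345) = 190857 + 78845 = 269702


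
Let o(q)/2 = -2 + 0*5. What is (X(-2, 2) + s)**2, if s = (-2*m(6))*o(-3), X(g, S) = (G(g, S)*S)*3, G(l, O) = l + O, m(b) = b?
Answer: 2304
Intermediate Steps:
G(l, O) = O + l
o(q) = -4 (o(q) = 2*(-2 + 0*5) = 2*(-2 + 0) = 2*(-2) = -4)
X(g, S) = 3*S*(S + g) (X(g, S) = ((S + g)*S)*3 = (S*(S + g))*3 = 3*S*(S + g))
s = 48 (s = -2*6*(-4) = -12*(-4) = 48)
(X(-2, 2) + s)**2 = (3*2*(2 - 2) + 48)**2 = (3*2*0 + 48)**2 = (0 + 48)**2 = 48**2 = 2304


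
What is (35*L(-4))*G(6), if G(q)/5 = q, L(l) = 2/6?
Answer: 350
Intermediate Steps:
L(l) = ⅓ (L(l) = 2*(⅙) = ⅓)
G(q) = 5*q
(35*L(-4))*G(6) = (35*(⅓))*(5*6) = (35/3)*30 = 350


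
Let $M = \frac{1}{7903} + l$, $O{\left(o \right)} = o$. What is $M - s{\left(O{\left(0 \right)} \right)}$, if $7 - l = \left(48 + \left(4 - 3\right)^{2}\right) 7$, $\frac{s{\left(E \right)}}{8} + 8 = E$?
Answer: $- \frac{2149615}{7903} \approx -272.0$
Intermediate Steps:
$s{\left(E \right)} = -64 + 8 E$
$l = -336$ ($l = 7 - \left(48 + \left(4 - 3\right)^{2}\right) 7 = 7 - \left(48 + 1^{2}\right) 7 = 7 - \left(48 + 1\right) 7 = 7 - 49 \cdot 7 = 7 - 343 = -336$)
$M = - \frac{2655407}{7903}$ ($M = \frac{1}{7903} - 336 = - \frac{2655407}{7903} \approx -336.0$)
$M - s{\left(O{\left(0 \right)} \right)} = - \frac{2655407}{7903} - \left(-64 + 8 \cdot 0\right) = - \frac{2655407}{7903} - \left(-64 + 0\right) = - \frac{2655407}{7903} - -64 = - \frac{2655407}{7903} + 64 = - \frac{2149615}{7903}$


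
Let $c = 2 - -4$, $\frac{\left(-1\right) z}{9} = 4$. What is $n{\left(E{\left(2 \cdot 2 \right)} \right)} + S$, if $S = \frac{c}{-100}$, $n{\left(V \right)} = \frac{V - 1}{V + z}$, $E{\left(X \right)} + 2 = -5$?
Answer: $\frac{271}{2150} \approx 0.12605$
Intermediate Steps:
$E{\left(X \right)} = -7$ ($E{\left(X \right)} = -2 - 5 = -7$)
$z = -36$ ($z = \left(-9\right) 4 = -36$)
$c = 6$ ($c = 2 + 4 = 6$)
$n{\left(V \right)} = \frac{-1 + V}{-36 + V}$ ($n{\left(V \right)} = \frac{V - 1}{V - 36} = \frac{-1 + V}{-36 + V}$)
$S = - \frac{3}{50}$ ($S = \frac{1}{-100} \cdot 6 = \left(- \frac{1}{100}\right) 6 = - \frac{3}{50} \approx -0.06$)
$n{\left(E{\left(2 \cdot 2 \right)} \right)} + S = \frac{-1 - 7}{-36 - 7} - \frac{3}{50} = \frac{1}{-43} \left(-8\right) - \frac{3}{50} = \left(- \frac{1}{43}\right) \left(-8\right) - \frac{3}{50} = \frac{8}{43} - \frac{3}{50} = \frac{271}{2150}$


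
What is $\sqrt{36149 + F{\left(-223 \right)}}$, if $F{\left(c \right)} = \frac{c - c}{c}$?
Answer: $\sqrt{36149} \approx 190.13$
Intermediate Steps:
$F{\left(c \right)} = 0$ ($F{\left(c \right)} = \frac{0}{c} = 0$)
$\sqrt{36149 + F{\left(-223 \right)}} = \sqrt{36149 + 0} = \sqrt{36149}$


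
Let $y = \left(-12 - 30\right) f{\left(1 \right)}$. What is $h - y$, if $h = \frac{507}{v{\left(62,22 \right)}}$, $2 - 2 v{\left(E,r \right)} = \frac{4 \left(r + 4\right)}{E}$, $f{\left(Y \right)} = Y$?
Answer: $\frac{15927}{5} \approx 3185.4$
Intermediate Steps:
$v{\left(E,r \right)} = 1 - \frac{16 + 4 r}{2 E}$ ($v{\left(E,r \right)} = 1 - \frac{4 \left(r + 4\right) \frac{1}{E}}{2} = 1 - \frac{4 \left(4 + r\right) \frac{1}{E}}{2} = 1 - \frac{\left(16 + 4 r\right) \frac{1}{E}}{2} = 1 - \frac{\frac{1}{E} \left(16 + 4 r\right)}{2} = 1 - \frac{16 + 4 r}{2 E}$)
$h = \frac{15717}{5}$ ($h = \frac{507}{\frac{1}{62} \left(-8 + 62 - 44\right)} = \frac{507}{\frac{1}{62} \cdot 10} = \frac{507}{\frac{5}{31}} = 507 \cdot \frac{31}{5} = \frac{15717}{5} \approx 3143.4$)
$y = -42$ ($y = \left(-12 - 30\right) 1 = \left(-42\right) 1 = -42$)
$h - y = \frac{15717}{5} - -42 = \frac{15717}{5} + 42 = \frac{15927}{5}$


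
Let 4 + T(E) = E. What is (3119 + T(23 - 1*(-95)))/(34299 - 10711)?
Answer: 3233/23588 ≈ 0.13706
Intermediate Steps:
T(E) = -4 + E
(3119 + T(23 - 1*(-95)))/(34299 - 10711) = (3119 + (-4 + (23 - 1*(-95))))/(34299 - 10711) = (3119 + (-4 + (23 + 95)))/23588 = (3119 + (-4 + 118))*(1/23588) = (3119 + 114)*(1/23588) = 3233*(1/23588) = 3233/23588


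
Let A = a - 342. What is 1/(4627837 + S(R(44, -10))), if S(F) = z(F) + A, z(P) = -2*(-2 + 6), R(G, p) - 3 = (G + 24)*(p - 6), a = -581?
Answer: 1/4626906 ≈ 2.1613e-7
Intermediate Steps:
A = -923 (A = -581 - 342 = -923)
R(G, p) = 3 + (-6 + p)*(24 + G) (R(G, p) = 3 + (G + 24)*(p - 6) = 3 + (24 + G)*(-6 + p) = 3 + (-6 + p)*(24 + G))
z(P) = -8 (z(P) = -2*4 = -8)
S(F) = -931 (S(F) = -8 - 923 = -931)
1/(4627837 + S(R(44, -10))) = 1/(4627837 - 931) = 1/4626906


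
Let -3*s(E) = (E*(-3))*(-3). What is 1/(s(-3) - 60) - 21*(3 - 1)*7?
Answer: -14995/51 ≈ -294.02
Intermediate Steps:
s(E) = -3*E (s(E) = -E*(-3)*(-3)/3 = -(-3*E)*(-3)/3 = -3*E)
1/(s(-3) - 60) - 21*(3 - 1)*7 = 1/(-3*(-3) - 60) - 21*(3 - 1)*7 = 1/(9 - 60) - 42*7 = 1/(-51) - 21*14 = -1/51 - 294 = -14995/51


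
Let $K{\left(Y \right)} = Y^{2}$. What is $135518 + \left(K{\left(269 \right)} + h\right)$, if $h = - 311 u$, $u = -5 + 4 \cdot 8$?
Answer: $199482$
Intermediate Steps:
$u = 27$ ($u = -5 + 32 = 27$)
$h = -8397$ ($h = \left(-311\right) 27 = -8397$)
$135518 + \left(K{\left(269 \right)} + h\right) = 135518 - \left(8397 - 269^{2}\right) = 135518 + \left(72361 - 8397\right) = 135518 + 63964 = 199482$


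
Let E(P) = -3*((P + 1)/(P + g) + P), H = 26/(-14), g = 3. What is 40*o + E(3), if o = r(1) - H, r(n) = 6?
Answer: 2123/7 ≈ 303.29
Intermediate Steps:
H = -13/7 (H = 26*(-1/14) = -13/7 ≈ -1.8571)
o = 55/7 (o = 6 - 1*(-13/7) = 6 + 13/7 = 55/7 ≈ 7.8571)
E(P) = -3*P - 3*(1 + P)/(3 + P) (E(P) = -3*((P + 1)/(P + 3) + P) = -3*((1 + P)/(3 + P) + P) = -3*(P + (1 + P)/(3 + P)) = -3*P - 3*(1 + P)/(3 + P))
40*o + E(3) = 40*(55/7) + 3*(-1 - 1*3² - 4*3)/(3 + 3) = 2200/7 + 3*(-1 - 1*9 - 12)/6 = 2200/7 + 3*(⅙)*(-1 - 9 - 12) = 2200/7 + 3*(⅙)*(-22) = 2200/7 - 11 = 2123/7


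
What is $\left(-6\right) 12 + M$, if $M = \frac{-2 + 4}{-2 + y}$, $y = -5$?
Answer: $- \frac{506}{7} \approx -72.286$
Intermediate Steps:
$M = - \frac{2}{7}$ ($M = \frac{-2 + 4}{-2 - 5} = \frac{2}{-7} = 2 \left(- \frac{1}{7}\right) = - \frac{2}{7} \approx -0.28571$)
$\left(-6\right) 12 + M = \left(-6\right) 12 - \frac{2}{7} = -72 - \frac{2}{7} = - \frac{506}{7}$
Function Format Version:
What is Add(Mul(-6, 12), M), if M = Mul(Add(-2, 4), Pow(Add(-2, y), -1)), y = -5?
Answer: Rational(-506, 7) ≈ -72.286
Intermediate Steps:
M = Rational(-2, 7) (M = Mul(Add(-2, 4), Pow(Add(-2, -5), -1)) = Mul(2, Pow(-7, -1)) = Mul(2, Rational(-1, 7)) = Rational(-2, 7) ≈ -0.28571)
Add(Mul(-6, 12), M) = Add(Mul(-6, 12), Rational(-2, 7)) = Add(-72, Rational(-2, 7)) = Rational(-506, 7)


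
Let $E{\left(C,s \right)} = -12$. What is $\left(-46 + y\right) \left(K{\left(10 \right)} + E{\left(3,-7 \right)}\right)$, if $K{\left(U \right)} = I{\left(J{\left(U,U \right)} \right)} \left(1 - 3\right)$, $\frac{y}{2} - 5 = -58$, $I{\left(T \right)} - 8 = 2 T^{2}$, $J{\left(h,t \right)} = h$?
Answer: $65056$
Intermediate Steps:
$I{\left(T \right)} = 8 + 2 T^{2}$
$y = -106$ ($y = 10 + 2 \left(-58\right) = 10 - 116 = -106$)
$K{\left(U \right)} = -16 - 4 U^{2}$ ($K{\left(U \right)} = \left(8 + 2 U^{2}\right) \left(1 - 3\right) = \left(8 + 2 U^{2}\right) \left(-2\right) = -16 - 4 U^{2}$)
$\left(-46 + y\right) \left(K{\left(10 \right)} + E{\left(3,-7 \right)}\right) = \left(-46 - 106\right) \left(\left(-16 - 4 \cdot 10^{2}\right) - 12\right) = - 152 \left(\left(-16 - 400\right) - 12\right) = - 152 \left(-416 - 12\right) = \left(-152\right) \left(-428\right) = 65056$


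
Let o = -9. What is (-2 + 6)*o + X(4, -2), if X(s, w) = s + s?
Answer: -28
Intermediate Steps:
X(s, w) = 2*s
(-2 + 6)*o + X(4, -2) = (-2 + 6)*(-9) + 2*4 = 4*(-9) + 8 = -36 + 8 = -28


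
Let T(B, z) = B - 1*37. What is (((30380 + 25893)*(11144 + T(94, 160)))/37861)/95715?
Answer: 630313873/3623865615 ≈ 0.17393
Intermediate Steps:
T(B, z) = -37 + B (T(B, z) = B - 37 = -37 + B)
(((30380 + 25893)*(11144 + T(94, 160)))/37861)/95715 = (((30380 + 25893)*(11144 + (-37 + 94)))/37861)/95715 = ((56273*(11144 + 57))*(1/37861))*(1/95715) = ((56273*11201)*(1/37861))*(1/95715) = (630313873*(1/37861))*(1/95715) = (630313873/37861)*(1/95715) = 630313873/3623865615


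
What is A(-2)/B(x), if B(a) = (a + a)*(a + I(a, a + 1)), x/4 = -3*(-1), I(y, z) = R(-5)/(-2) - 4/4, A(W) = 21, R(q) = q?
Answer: 7/108 ≈ 0.064815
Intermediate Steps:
I(y, z) = 3/2 (I(y, z) = -5/(-2) - 4/4 = -5*(-½) - 4*¼ = 5/2 - 1 = 3/2)
x = 12 (x = 4*(-3*(-1)) = 4*3 = 12)
B(a) = 2*a*(3/2 + a) (B(a) = (a + a)*(a + 3/2) = (2*a)*(3/2 + a) = 2*a*(3/2 + a))
A(-2)/B(x) = 21/((12*(3 + 2*12))) = 21/((12*(3 + 24))) = 21/((12*27)) = 21/324 = 21*(1/324) = 7/108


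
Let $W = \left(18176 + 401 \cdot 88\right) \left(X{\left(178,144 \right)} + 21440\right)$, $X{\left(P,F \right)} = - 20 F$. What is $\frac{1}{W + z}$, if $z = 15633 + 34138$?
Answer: $\frac{1}{992341611} \approx 1.0077 \cdot 10^{-9}$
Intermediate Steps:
$W = 992291840$ ($W = \left(18176 + 401 \cdot 88\right) \left(\left(-20\right) 144 + 21440\right) = \left(18176 + 35288\right) \left(-2880 + 21440\right) = 53464 \cdot 18560 = 992291840$)
$z = 49771$
$\frac{1}{W + z} = \frac{1}{992291840 + 49771} = \frac{1}{992341611}$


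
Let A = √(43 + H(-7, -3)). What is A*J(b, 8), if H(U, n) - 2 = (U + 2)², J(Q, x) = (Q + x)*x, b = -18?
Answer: -80*√70 ≈ -669.33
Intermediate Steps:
J(Q, x) = x*(Q + x)
H(U, n) = 2 + (2 + U)² (H(U, n) = 2 + (U + 2)² = 2 + (2 + U)²)
A = √70 (A = √(43 + (2 + (2 - 7)²)) = √(43 + (2 + (-5)²)) = √(43 + (2 + 25)) = √(43 + 27) = √70 ≈ 8.3666)
A*J(b, 8) = √70*(8*(-18 + 8)) = √70*(8*(-10)) = √70*(-80) = -80*√70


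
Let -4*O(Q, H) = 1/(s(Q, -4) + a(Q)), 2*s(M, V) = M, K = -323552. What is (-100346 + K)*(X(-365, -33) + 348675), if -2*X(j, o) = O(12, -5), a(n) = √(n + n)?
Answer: -1182421293149/8 + 211949*√6/24 ≈ -1.4780e+11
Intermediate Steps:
s(M, V) = M/2
a(n) = √2*√n (a(n) = √(2*n) = √2*√n)
O(Q, H) = -1/(4*(Q/2 + √2*√Q))
X(j, o) = 1/(2*(24 + 8*√6)) (X(j, o) = -(-1)/(2*(2*12 + 4*√2*√12)) = -(-1)/(2*(24 + 4*√2*(2*√3))) = -(-1)/(2*(24 + 8*√6)) = 1/(2*(24 + 8*√6)))
(-100346 + K)*(X(-365, -33) + 348675) = (-100346 - 323552)*((1/16 - √6/48) + 348675) = -423898*(5578801/16 - √6/48) = -1182421293149/8 + 211949*√6/24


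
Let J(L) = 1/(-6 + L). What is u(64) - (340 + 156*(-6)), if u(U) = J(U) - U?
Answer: 30857/58 ≈ 532.02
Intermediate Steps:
u(U) = 1/(-6 + U) - U
u(64) - (340 + 156*(-6)) = (1 - 1*64*(-6 + 64))/(-6 + 64) - (340 + 156*(-6)) = (1 - 1*64*58)/58 - (340 - 936) = (1 - 3712)/58 - 1*(-596) = (1/58)*(-3711) + 596 = -3711/58 + 596 = 30857/58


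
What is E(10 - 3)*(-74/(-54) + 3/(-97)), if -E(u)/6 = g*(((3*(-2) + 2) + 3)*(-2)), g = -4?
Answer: 56128/873 ≈ 64.293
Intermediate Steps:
E(u) = 48 (E(u) = -(-24)*((3*(-2) + 2) + 3)*(-2) = -(-24)*((-6 + 2) + 3)*(-2) = -(-24)*(-4 + 3)*(-2) = -(-24)*(-1*(-2)) = -(-24)*2 = -6*(-8) = 48)
E(10 - 3)*(-74/(-54) + 3/(-97)) = 48*(-74/(-54) + 3/(-97)) = 48*(-74*(-1/54) + 3*(-1/97)) = 48*(37/27 - 3/97) = 48*(3508/2619) = 56128/873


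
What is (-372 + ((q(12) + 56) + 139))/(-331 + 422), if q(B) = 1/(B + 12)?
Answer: -4247/2184 ≈ -1.9446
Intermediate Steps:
q(B) = 1/(12 + B)
(-372 + ((q(12) + 56) + 139))/(-331 + 422) = (-372 + ((1/(12 + 12) + 56) + 139))/(-331 + 422) = (-372 + ((1/24 + 56) + 139))/91 = (-372 + ((1/24 + 56) + 139))*(1/91) = (-372 + (1345/24 + 139))*(1/91) = (-372 + 4681/24)*(1/91) = -4247/24*1/91 = -4247/2184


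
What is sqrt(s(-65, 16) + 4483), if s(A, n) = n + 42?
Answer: sqrt(4541) ≈ 67.387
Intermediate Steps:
s(A, n) = 42 + n
sqrt(s(-65, 16) + 4483) = sqrt((42 + 16) + 4483) = sqrt(58 + 4483) = sqrt(4541)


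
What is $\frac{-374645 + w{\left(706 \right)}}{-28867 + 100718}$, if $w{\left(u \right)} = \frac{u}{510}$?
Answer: $- \frac{95534122}{18322005} \approx -5.2142$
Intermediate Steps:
$w{\left(u \right)} = \frac{u}{510}$ ($w{\left(u \right)} = u \frac{1}{510} = \frac{u}{510}$)
$\frac{-374645 + w{\left(706 \right)}}{-28867 + 100718} = \frac{-374645 + \frac{1}{510} \cdot 706}{-28867 + 100718} = \frac{-374645 + \frac{353}{255}}{71851} = \left(- \frac{95534122}{255}\right) \frac{1}{71851} = - \frac{95534122}{18322005}$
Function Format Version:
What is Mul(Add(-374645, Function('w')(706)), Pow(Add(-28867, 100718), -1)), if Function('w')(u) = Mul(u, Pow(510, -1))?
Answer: Rational(-95534122, 18322005) ≈ -5.2142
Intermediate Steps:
Function('w')(u) = Mul(Rational(1, 510), u) (Function('w')(u) = Mul(u, Rational(1, 510)) = Mul(Rational(1, 510), u))
Mul(Add(-374645, Function('w')(706)), Pow(Add(-28867, 100718), -1)) = Mul(Add(-374645, Mul(Rational(1, 510), 706)), Pow(Add(-28867, 100718), -1)) = Mul(Add(-374645, Rational(353, 255)), Pow(71851, -1)) = Mul(Rational(-95534122, 255), Rational(1, 71851)) = Rational(-95534122, 18322005)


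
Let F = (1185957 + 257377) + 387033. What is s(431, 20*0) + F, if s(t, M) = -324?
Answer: 1830043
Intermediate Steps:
F = 1830367 (F = 1443334 + 387033 = 1830367)
s(431, 20*0) + F = -324 + 1830367 = 1830043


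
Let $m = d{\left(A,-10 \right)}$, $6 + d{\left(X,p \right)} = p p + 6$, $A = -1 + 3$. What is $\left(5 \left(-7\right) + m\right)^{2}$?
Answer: $4225$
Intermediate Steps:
$A = 2$
$d{\left(X,p \right)} = p^{2}$ ($d{\left(X,p \right)} = -6 + \left(p p + 6\right) = -6 + \left(p^{2} + 6\right) = -6 + \left(6 + p^{2}\right) = p^{2}$)
$m = 100$ ($m = \left(-10\right)^{2} = 100$)
$\left(5 \left(-7\right) + m\right)^{2} = \left(5 \left(-7\right) + 100\right)^{2} = \left(-35 + 100\right)^{2} = 65^{2} = 4225$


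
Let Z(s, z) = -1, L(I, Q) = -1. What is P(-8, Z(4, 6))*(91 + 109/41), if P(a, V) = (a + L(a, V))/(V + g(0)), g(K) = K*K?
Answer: 34560/41 ≈ 842.93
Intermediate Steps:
g(K) = K²
P(a, V) = (-1 + a)/V (P(a, V) = (a - 1)/(V + 0²) = (-1 + a)/(V + 0) = (-1 + a)/V)
P(-8, Z(4, 6))*(91 + 109/41) = ((-1 - 8)/(-1))*(91 + 109/41) = (-1*(-9))*(91 + 109*(1/41)) = 9*(91 + 109/41) = 9*(3840/41) = 34560/41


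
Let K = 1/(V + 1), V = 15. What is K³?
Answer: 1/4096 ≈ 0.00024414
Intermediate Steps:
K = 1/16 (K = 1/(15 + 1) = 1/16 ≈ 0.062500)
K³ = (1/16)³ = 1/4096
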